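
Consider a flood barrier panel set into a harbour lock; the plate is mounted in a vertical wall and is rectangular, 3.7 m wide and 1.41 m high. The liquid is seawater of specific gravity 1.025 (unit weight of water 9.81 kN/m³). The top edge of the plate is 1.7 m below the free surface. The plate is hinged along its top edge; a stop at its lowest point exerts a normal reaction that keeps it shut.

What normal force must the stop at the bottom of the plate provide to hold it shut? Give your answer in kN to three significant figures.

γ = 1.025 × 9.81 = 10.05525 kN/m³.
The centroid lies 1.41/2 = 0.705 m below the top edge, so the centroid depth is h_c = 1.7 + 0.705 = 2.405 m.
A = 3.7 × 1.41 = 5.217 m².
Resultant F = γ·h_c·A = 10.05525 × 2.405 × 5.217 = 126.162 kN.
I_c = b·h³/12 = 3.7 × 1.41³/12 = 0.864326 m⁴.
Centre of pressure: y_p = y_c + I_c/(y_c·A) = 2.405 + 0.864326/(2.405 × 5.217) = 2.405 + 0.0688877 = 2.47389 m along the plane.
The resultant acts 0.705 + 0.0688877 = 0.773888 m (along the plate) below the hinge at the top edge, so the moment about the hinge is M = F × 0.773888 = 126.162 × 0.773888 = 97.6353 kN·m.
A normal force at the bottom, 1.41 m from the hinge, must supply this moment: P = 97.6353/1.41 = 69.2449 kN.

P ≈ 69.2 kN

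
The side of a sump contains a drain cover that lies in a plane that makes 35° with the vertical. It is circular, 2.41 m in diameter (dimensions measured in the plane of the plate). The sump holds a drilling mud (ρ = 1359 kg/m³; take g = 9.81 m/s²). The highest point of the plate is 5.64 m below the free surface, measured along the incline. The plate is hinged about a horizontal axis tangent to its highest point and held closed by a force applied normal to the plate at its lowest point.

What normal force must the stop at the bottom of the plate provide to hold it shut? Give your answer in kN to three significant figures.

P ≈ 178 kN

γ = ρg = 1359 × 9.81 / 1000 = 13.33179 kN/m³.
The plate makes 35° with the vertical, i.e. θ = 90° − 35° = 55° to the horizontal. Measuring y along the incline from the free-surface line, vertical depth h = y·sinθ with sinθ = 0.819152.
The centroid is at the centre, 1.205 m below the top of the plate, so y_c = 5.64 + 1.205 = 6.845 m and h_c = 6.845 × 0.819152 = 5.6071 m.
A = π(1.205)² = 4.56167 m².
Resultant F = γ·h_c·A = 13.33179 × 5.6071 × 4.56167 = 340.997 kN.
I_c = πr⁴/4 = π × 1.205⁴/4 = 1.65592 m⁴.
Centre of pressure: y_p = y_c + I_c/(y_c·A) = 6.845 + 1.65592/(6.845 × 4.56167) = 6.845 + 0.0530325 = 6.89803 m along the plane.
The resultant acts 1.205 + 0.0530325 = 1.25803 m (along the plate) below the hinge at the top edge, so the moment about the hinge is M = F × 1.25803 = 340.997 × 1.25803 = 428.984 kN·m.
A normal force at the bottom, 2.41 m from the hinge, must supply this moment: P = 428.984/2.41 = 178.002 kN.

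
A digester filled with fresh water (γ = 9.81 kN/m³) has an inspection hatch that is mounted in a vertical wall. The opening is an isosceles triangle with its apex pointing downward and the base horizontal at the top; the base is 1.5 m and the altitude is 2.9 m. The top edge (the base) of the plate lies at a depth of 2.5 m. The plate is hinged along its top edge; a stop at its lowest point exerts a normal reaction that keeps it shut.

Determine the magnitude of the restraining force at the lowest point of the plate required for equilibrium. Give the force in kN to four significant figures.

P ≈ 28.09 kN

γ = 9.81 kN/m³.
With the apex down, the centroid sits h/3 = 2.9/3 = 0.966667 m below the base (the top edge), so the centroid depth is h_c = 2.5 + 0.966667 = 3.46667 m.
A = ½ × 1.5 × 2.9 = 2.175 m².
Resultant F = γ·h_c·A = 9.81 × 3.46667 × 2.175 = 73.9675 kN.
I_c = b·h³/36 = 1.5 × 2.9³/36 = 1.01621 m⁴.
Centre of pressure: y_p = y_c + I_c/(y_c·A) = 3.46667 + 1.01621/(3.46667 × 2.175) = 3.46667 + 0.134776 = 3.60145 m along the plane.
The resultant acts 0.966667 + 0.134776 = 1.10144 m (along the plate) below the hinge at the top edge, so the moment about the hinge is M = F × 1.10144 = 73.9675 × 1.10144 = 81.4708 kN·m.
A normal force at the bottom, 2.9 m from the hinge, must supply this moment: P = 81.4708/2.9 = 28.0934 kN.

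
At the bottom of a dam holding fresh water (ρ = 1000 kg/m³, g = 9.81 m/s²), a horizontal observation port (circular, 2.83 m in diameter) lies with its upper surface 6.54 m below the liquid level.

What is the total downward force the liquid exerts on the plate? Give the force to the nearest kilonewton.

F ≈ 404 kN

γ = ρg = 1000 × 9.81 = 9810 N/m³ = 9.81 kN/m³.
The plate is horizontal, so pressure is uniform at p = γ·h = 9.81 × 6.54 = 64.1574 kN/m².
A = π(1.415)² = 6.29018 m².
F = p·A = 64.1574 × 6.29018 = 403.562 kN.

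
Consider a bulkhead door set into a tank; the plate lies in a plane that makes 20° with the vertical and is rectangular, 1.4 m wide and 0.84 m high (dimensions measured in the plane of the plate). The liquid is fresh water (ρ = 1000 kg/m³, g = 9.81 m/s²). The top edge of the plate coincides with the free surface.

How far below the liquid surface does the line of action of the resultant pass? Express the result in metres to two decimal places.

γ = ρg = 1000 × 9.81 = 9810 N/m³ = 9.81 kN/m³.
The plate makes 20° with the vertical, i.e. θ = 90° − 20° = 70° to the horizontal. Measuring y along the incline from the free-surface line, vertical depth h = y·sinθ with sinθ = 0.939693.
The centroid lies 0.84/2 = 0.42 m below the top edge, so y_c = 0.42 m and h_c = 0.42 × 0.939693 = 0.394671 m.
A = 1.4 × 0.84 = 1.176 m².
Resultant F = γ·h_c·A = 9.81 × 0.394671 × 1.176 = 4.55315 kN.
I_c = b·h³/12 = 1.4 × 0.84³/12 = 0.0691488 m⁴.
Centre of pressure: y_p = y_c + I_c/(y_c·A) = 0.42 + 0.0691488/(0.42 × 1.176) = 0.42 + 0.14 = 0.56 m along the plane.
Vertically, h_p = y_p·sinθ = 0.56 × 0.939693 = 0.526228 m.

h_p = 0.53 m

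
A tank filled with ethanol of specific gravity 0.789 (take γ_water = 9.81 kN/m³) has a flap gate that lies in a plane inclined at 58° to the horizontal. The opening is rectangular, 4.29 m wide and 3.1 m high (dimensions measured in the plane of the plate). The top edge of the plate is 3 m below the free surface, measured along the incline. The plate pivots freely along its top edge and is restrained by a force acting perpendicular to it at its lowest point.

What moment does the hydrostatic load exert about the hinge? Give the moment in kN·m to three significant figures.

γ = 0.789 × 9.81 = 7.74009 kN/m³.
Let θ = 58° be the plate's angle to the horizontal; measure y along the incline from where the plane meets the free surface. Vertical depth h = y·sinθ with sinθ = 0.848048.
The centroid lies 3.1/2 = 1.55 m below the top edge, so y_c = 3 + 1.55 = 4.55 m and h_c = 4.55 × 0.848048 = 3.85862 m.
A = 4.29 × 3.1 = 13.299 m².
Resultant F = γ·h_c·A = 7.74009 × 3.85862 × 13.299 = 397.189 kN.
I_c = b·h³/12 = 4.29 × 3.1³/12 = 10.6503 m⁴.
Centre of pressure: y_p = y_c + I_c/(y_c·A) = 4.55 + 10.6503/(4.55 × 13.299) = 4.55 + 0.176008 = 4.72601 m along the plane.
The resultant acts 1.55 + 0.176008 = 1.72601 m (along the plate) below the hinge at the top edge, so the moment about the hinge is M = F × 1.72601 = 397.189 × 1.72601 = 685.552 kN·m.

M ≈ 686 kN·m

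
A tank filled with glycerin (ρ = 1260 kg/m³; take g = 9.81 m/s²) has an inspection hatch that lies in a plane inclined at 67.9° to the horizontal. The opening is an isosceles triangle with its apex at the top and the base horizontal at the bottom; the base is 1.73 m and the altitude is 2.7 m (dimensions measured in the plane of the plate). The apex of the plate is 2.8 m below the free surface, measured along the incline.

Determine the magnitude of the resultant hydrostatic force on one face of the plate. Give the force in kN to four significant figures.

F ≈ 123.0 kN

γ = ρg = 1260 × 9.81 / 1000 = 12.3606 kN/m³.
Let θ = 67.9° be the plate's angle to the horizontal; measure y along the incline from where the plane meets the free surface. Vertical depth h = y·sinθ with sinθ = 0.926529.
With the apex up, the centroid sits 2h/3 = 2 × 2.7/3 = 1.8 m below the apex, so y_c = 2.8 + 1.8 = 4.6 m and h_c = 4.6 × 0.926529 = 4.26203 m.
A = ½ × 1.73 × 2.7 = 2.3355 m².
Resultant F = γ·h_c·A = 12.3606 × 4.26203 × 2.3355 = 123.037 kN.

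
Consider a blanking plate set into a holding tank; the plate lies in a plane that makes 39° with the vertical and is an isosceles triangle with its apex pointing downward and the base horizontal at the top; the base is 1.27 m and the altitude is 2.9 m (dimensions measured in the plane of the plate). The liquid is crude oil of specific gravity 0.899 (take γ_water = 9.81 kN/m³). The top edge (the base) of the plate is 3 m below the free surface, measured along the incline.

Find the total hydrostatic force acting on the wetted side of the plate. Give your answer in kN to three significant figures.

F ≈ 50.1 kN

γ = 0.899 × 9.81 = 8.81919 kN/m³.
The plate makes 39° with the vertical, i.e. θ = 90° − 39° = 51° to the horizontal. Measuring y along the incline from the free-surface line, vertical depth h = y·sinθ with sinθ = 0.777146.
With the apex down, the centroid sits h/3 = 2.9/3 = 0.966667 m below the base (the top edge), so y_c = 3 + 0.966667 = 3.96667 m and h_c = 3.96667 × 0.777146 = 3.08268 m.
A = ½ × 1.27 × 2.9 = 1.8415 m².
Resultant F = γ·h_c·A = 8.81919 × 3.08268 × 1.8415 = 50.0644 kN.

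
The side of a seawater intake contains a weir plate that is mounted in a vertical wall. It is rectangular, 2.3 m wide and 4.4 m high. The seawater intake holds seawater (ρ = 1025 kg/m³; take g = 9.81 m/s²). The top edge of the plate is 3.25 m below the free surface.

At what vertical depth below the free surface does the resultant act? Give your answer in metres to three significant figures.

γ = ρg = 1025 × 9.81 / 1000 = 10.05525 kN/m³.
The centroid lies 4.4/2 = 2.2 m below the top edge, so the centroid depth is h_c = 3.25 + 2.2 = 5.45 m.
A = 2.3 × 4.4 = 10.12 m².
Resultant F = γ·h_c·A = 10.05525 × 5.45 × 10.12 = 554.587 kN.
I_c = b·h³/12 = 2.3 × 4.4³/12 = 16.3269 m⁴.
Centre of pressure: y_p = y_c + I_c/(y_c·A) = 5.45 + 16.3269/(5.45 × 10.12) = 5.45 + 0.296024 = 5.74602 m along the plane.

h_p = 5.75 m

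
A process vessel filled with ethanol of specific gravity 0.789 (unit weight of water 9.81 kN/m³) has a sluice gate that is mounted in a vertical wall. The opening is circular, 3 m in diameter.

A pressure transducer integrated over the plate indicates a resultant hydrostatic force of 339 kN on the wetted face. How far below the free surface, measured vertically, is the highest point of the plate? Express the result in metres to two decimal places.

γ = 0.789 × 9.81 = 7.74009 kN/m³.
A = π(1.5)² = 7.06858 m².
From F = γ·h_c·A, the centroid depth is h_c = 339/(7.74009 × 7.06858) = 6.19614 m.
The centroid is at the centre, 1.5 m below the top of the plate, so the highest point sits at h_top = 6.19614 − 1.5 = 4.69614 m below the surface.

d_top ≈ 4.70 m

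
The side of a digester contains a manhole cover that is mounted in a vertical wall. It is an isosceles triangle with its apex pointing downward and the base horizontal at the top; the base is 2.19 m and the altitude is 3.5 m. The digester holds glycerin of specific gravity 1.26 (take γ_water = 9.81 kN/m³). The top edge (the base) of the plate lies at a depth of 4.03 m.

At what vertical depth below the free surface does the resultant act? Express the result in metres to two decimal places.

γ = 1.26 × 9.81 = 12.3606 kN/m³.
With the apex down, the centroid sits h/3 = 3.5/3 = 1.16667 m below the base (the top edge), so the centroid depth is h_c = 4.03 + 1.16667 = 5.19667 m.
A = ½ × 2.19 × 3.5 = 3.8325 m².
Resultant F = γ·h_c·A = 12.3606 × 5.19667 × 3.8325 = 246.177 kN.
I_c = b·h³/36 = 2.19 × 3.5³/36 = 2.60823 m⁴.
Centre of pressure: y_p = y_c + I_c/(y_c·A) = 5.19667 + 2.60823/(5.19667 × 3.8325) = 5.19667 + 0.13096 = 5.32763 m along the plane.

h_p = 5.33 m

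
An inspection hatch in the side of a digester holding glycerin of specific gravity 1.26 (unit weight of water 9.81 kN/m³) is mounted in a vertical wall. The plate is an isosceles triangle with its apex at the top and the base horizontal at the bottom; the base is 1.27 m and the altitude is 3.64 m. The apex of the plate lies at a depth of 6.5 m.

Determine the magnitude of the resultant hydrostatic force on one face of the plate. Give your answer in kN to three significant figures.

γ = 1.26 × 9.81 = 12.3606 kN/m³.
With the apex up, the centroid sits 2h/3 = 2 × 3.64/3 = 2.42667 m below the apex, so the centroid depth is h_c = 6.5 + 2.42667 = 8.92667 m.
A = ½ × 1.27 × 3.64 = 2.3114 m².
Resultant F = γ·h_c·A = 12.3606 × 8.92667 × 2.3114 = 255.038 kN.

F ≈ 255 kN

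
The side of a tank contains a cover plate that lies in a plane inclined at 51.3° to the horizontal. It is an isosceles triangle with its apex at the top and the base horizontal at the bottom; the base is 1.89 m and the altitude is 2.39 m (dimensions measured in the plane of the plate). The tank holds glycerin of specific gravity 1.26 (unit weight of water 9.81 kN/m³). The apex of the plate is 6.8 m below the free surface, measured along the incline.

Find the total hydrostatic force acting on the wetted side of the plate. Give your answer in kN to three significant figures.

γ = 1.26 × 9.81 = 12.3606 kN/m³.
Let θ = 51.3° be the plate's angle to the horizontal; measure y along the incline from where the plane meets the free surface. Vertical depth h = y·sinθ with sinθ = 0.780430.
With the apex up, the centroid sits 2h/3 = 2 × 2.39/3 = 1.59333 m below the apex, so y_c = 6.8 + 1.59333 = 8.39333 m and h_c = 8.39333 × 0.780430 = 6.55041 m.
A = ½ × 1.89 × 2.39 = 2.25855 m².
Resultant F = γ·h_c·A = 12.3606 × 6.55041 × 2.25855 = 182.868 kN.

F ≈ 183 kN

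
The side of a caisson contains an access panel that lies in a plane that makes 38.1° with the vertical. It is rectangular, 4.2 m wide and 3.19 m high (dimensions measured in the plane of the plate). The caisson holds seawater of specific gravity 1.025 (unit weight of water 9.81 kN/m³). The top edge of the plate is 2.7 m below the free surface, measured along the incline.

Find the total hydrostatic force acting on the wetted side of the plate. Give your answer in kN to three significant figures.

γ = 1.025 × 9.81 = 10.05525 kN/m³.
The plate makes 38.1° with the vertical, i.e. θ = 90° − 38.1° = 51.9° to the horizontal. Measuring y along the incline from the free-surface line, vertical depth h = y·sinθ with sinθ = 0.786935.
The centroid lies 3.19/2 = 1.595 m below the top edge, so y_c = 2.7 + 1.595 = 4.295 m and h_c = 4.295 × 0.786935 = 3.37989 m.
A = 4.2 × 3.19 = 13.398 m².
Resultant F = γ·h_c·A = 10.05525 × 3.37989 × 13.398 = 455.34 kN.

F ≈ 455 kN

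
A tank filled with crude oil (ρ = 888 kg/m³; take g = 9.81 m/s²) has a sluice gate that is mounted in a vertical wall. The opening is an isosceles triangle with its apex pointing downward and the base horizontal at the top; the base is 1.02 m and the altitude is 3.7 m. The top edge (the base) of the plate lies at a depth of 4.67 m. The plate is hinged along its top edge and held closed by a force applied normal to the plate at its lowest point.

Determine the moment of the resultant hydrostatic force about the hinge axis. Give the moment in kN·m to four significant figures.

γ = ρg = 888 × 9.81 / 1000 = 8.71128 kN/m³.
With the apex down, the centroid sits h/3 = 3.7/3 = 1.23333 m below the base (the top edge), so the centroid depth is h_c = 4.67 + 1.23333 = 5.90333 m.
A = ½ × 1.02 × 3.7 = 1.887 m².
Resultant F = γ·h_c·A = 8.71128 × 5.90333 × 1.887 = 97.04 kN.
I_c = b·h³/36 = 1.02 × 3.7³/36 = 1.43517 m⁴.
Centre of pressure: y_p = y_c + I_c/(y_c·A) = 5.90333 + 1.43517/(5.90333 × 1.887) = 5.90333 + 0.128835 = 6.03216 m along the plane.
The resultant acts 1.23333 + 0.128835 = 1.36217 m (along the plate) below the hinge at the top edge, so the moment about the hinge is M = F × 1.36217 = 97.04 × 1.36217 = 132.185 kN·m.

M ≈ 132.2 kN·m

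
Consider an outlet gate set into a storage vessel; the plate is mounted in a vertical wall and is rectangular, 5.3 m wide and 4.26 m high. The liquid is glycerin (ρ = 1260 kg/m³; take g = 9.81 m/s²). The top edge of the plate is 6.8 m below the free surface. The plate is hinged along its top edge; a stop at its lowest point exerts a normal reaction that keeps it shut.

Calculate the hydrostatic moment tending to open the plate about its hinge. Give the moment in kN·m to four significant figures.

γ = ρg = 1260 × 9.81 / 1000 = 12.3606 kN/m³.
The centroid lies 4.26/2 = 2.13 m below the top edge, so the centroid depth is h_c = 6.8 + 2.13 = 8.93 m.
A = 5.3 × 4.26 = 22.578 m².
Resultant F = γ·h_c·A = 12.3606 × 8.93 × 22.578 = 2492.16 kN.
I_c = b·h³/12 = 5.3 × 4.26³/12 = 34.1447 m⁴.
Centre of pressure: y_p = y_c + I_c/(y_c·A) = 8.93 + 34.1447/(8.93 × 22.578) = 8.93 + 0.16935 = 9.09935 m along the plane.
The resultant acts 2.13 + 0.16935 = 2.29935 m (along the plate) below the hinge at the top edge, so the moment about the hinge is M = F × 2.29935 = 2492.16 × 2.29935 = 5730.35 kN·m.

M ≈ 5730 kN·m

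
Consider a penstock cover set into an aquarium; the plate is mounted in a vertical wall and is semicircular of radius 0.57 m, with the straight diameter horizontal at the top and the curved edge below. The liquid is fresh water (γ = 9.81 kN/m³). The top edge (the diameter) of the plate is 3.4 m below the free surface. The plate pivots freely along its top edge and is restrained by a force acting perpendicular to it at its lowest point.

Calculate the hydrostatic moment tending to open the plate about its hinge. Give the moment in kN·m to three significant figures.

M ≈ 4.52 kN·m

γ = 9.81 kN/m³.
The centroid of a semicircle lies 4r/(3π) = 0.241916 m from the diameter, here below the top edge, so the centroid depth is h_c = 3.4 + 0.241916 = 3.64192 m.
A = πr²/2 = π × 0.57²/2 = 0.510352 m².
Resultant F = γ·h_c·A = 9.81 × 3.64192 × 0.510352 = 18.2335 kN.
I_c = (π/8 − 8/(9π))·r⁴ = 0.109757 × 0.57⁴ = 0.011586 m⁴.
Centre of pressure: y_p = y_c + I_c/(y_c·A) = 3.64192 + 0.011586/(3.64192 × 0.510352) = 3.64192 + 0.00623352 = 3.64815 m along the plane.
The resultant acts 0.241916 + 0.00623352 = 0.24815 m (along the plate) below the hinge at the top edge, so the moment about the hinge is M = F × 0.24815 = 18.2335 × 0.24815 = 4.52464 kN·m.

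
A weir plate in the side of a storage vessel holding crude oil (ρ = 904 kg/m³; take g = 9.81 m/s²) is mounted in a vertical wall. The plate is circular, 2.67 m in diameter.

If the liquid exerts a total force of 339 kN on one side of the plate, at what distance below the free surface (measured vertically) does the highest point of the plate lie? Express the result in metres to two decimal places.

γ = ρg = 904 × 9.81 / 1000 = 8.86824 kN/m³.
A = π(1.335)² = 5.59902 m².
From F = γ·h_c·A, the centroid depth is h_c = 339/(8.86824 × 5.59902) = 6.82732 m.
The centroid is at the centre, 1.335 m below the top of the plate, so the highest point sits at h_top = 6.82732 − 1.335 = 5.49232 m below the surface.

d_top ≈ 5.49 m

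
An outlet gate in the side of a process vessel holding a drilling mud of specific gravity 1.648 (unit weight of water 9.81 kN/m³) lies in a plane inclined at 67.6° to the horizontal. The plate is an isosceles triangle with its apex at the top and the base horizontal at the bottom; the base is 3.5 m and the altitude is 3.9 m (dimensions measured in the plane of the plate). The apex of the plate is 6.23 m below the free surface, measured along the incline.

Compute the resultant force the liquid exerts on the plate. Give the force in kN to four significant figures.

γ = 1.648 × 9.81 = 16.16688 kN/m³.
Let θ = 67.6° be the plate's angle to the horizontal; measure y along the incline from where the plane meets the free surface. Vertical depth h = y·sinθ with sinθ = 0.924546.
With the apex up, the centroid sits 2h/3 = 2 × 3.9/3 = 2.6 m below the apex, so y_c = 6.23 + 2.6 = 8.83 m and h_c = 8.83 × 0.924546 = 8.16374 m.
A = ½ × 3.5 × 3.9 = 6.825 m².
Resultant F = γ·h_c·A = 16.16688 × 8.16374 × 6.825 = 900.779 kN.

F ≈ 900.8 kN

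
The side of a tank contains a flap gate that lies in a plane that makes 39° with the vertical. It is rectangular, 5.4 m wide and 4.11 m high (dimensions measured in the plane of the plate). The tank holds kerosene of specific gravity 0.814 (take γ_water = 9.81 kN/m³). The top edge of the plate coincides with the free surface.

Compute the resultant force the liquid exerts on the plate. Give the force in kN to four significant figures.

γ = 0.814 × 9.81 = 7.98534 kN/m³.
The plate makes 39° with the vertical, i.e. θ = 90° − 39° = 51° to the horizontal. Measuring y along the incline from the free-surface line, vertical depth h = y·sinθ with sinθ = 0.777146.
The centroid lies 4.11/2 = 2.055 m below the top edge, so y_c = 2.055 m and h_c = 2.055 × 0.777146 = 1.59704 m.
A = 5.4 × 4.11 = 22.194 m².
Resultant F = γ·h_c·A = 7.98534 × 1.59704 × 22.194 = 283.038 kN.

F ≈ 283.0 kN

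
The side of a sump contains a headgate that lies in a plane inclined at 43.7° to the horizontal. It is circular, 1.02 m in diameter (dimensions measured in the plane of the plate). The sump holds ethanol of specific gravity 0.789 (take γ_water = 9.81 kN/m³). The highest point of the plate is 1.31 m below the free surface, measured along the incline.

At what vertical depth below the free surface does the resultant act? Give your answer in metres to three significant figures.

γ = 0.789 × 9.81 = 7.74009 kN/m³.
Let θ = 43.7° be the plate's angle to the horizontal; measure y along the incline from where the plane meets the free surface. Vertical depth h = y·sinθ with sinθ = 0.690882.
The centroid is at the centre, 0.51 m below the top of the plate, so y_c = 1.31 + 0.51 = 1.82 m and h_c = 1.82 × 0.690882 = 1.25741 m.
A = π(0.51)² = 0.817128 m².
Resultant F = γ·h_c·A = 7.74009 × 1.25741 × 0.817128 = 7.95267 kN.
I_c = πr⁴/4 = π × 0.51⁴/4 = 0.0531338 m⁴.
Centre of pressure: y_p = y_c + I_c/(y_c·A) = 1.82 + 0.0531338/(1.82 × 0.817128) = 1.82 + 0.0357281 = 1.85573 m along the plane.
Vertically, h_p = y_p·sinθ = 1.85573 × 0.690882 = 1.28209 m.

h_p = 1.28 m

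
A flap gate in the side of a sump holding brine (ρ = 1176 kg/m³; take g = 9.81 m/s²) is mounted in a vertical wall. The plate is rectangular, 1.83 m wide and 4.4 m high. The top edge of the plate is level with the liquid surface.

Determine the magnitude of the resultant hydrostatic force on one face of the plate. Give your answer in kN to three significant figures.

F ≈ 204 kN

γ = ρg = 1176 × 9.81 / 1000 = 11.53656 kN/m³.
The centroid lies 4.4/2 = 2.2 m below the top edge, so the centroid depth is h_c = 2.2 m.
A = 1.83 × 4.4 = 8.052 m².
Resultant F = γ·h_c·A = 11.53656 × 2.2 × 8.052 = 204.363 kN.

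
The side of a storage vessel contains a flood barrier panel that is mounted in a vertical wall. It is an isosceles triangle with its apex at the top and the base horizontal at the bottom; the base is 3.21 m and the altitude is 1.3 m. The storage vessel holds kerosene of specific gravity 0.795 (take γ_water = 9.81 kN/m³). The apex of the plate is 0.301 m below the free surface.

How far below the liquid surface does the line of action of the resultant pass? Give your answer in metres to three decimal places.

γ = 0.795 × 9.81 = 7.79895 kN/m³.
With the apex up, the centroid sits 2h/3 = 2 × 1.3/3 = 0.866667 m below the apex, so the centroid depth is h_c = 0.301 + 0.866667 = 1.16767 m.
A = ½ × 3.21 × 1.3 = 2.0865 m².
Resultant F = γ·h_c·A = 7.79895 × 1.16767 × 2.0865 = 19.0009 kN.
I_c = b·h³/36 = 3.21 × 1.3³/36 = 0.195899 m⁴.
Centre of pressure: y_p = y_c + I_c/(y_c·A) = 1.16767 + 0.195899/(1.16767 × 2.0865) = 1.16767 + 0.080407 = 1.24808 m along the plane.

h_p = 1.248 m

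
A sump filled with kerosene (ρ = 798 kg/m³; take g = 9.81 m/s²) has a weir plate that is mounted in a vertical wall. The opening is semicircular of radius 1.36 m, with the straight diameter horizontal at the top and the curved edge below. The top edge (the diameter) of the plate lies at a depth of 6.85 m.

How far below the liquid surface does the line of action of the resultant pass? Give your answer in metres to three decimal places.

h_p = 7.445 m

γ = ρg = 798 × 9.81 / 1000 = 7.82838 kN/m³.
The centroid of a semicircle lies 4r/(3π) = 0.577202 m from the diameter, here below the top edge, so the centroid depth is h_c = 6.85 + 0.577202 = 7.4272 m.
A = πr²/2 = π × 1.36²/2 = 2.90534 m².
Resultant F = γ·h_c·A = 7.82838 × 7.4272 × 2.90534 = 168.925 kN.
I_c = (π/8 − 8/(9π))·r⁴ = 0.109757 × 1.36⁴ = 0.375481 m⁴.
Centre of pressure: y_p = y_c + I_c/(y_c·A) = 7.4272 + 0.375481/(7.4272 × 2.90534) = 7.4272 + 0.0174007 = 7.4446 m along the plane.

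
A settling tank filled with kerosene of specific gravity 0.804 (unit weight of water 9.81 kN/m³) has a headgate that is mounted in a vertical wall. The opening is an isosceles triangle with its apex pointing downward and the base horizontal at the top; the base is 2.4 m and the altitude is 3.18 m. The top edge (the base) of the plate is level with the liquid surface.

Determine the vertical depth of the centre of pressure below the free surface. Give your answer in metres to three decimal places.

γ = 0.804 × 9.81 = 7.88724 kN/m³.
With the apex down, the centroid sits h/3 = 3.18/3 = 1.06 m below the base (the top edge), so the centroid depth is h_c = 1.06 m.
A = ½ × 2.4 × 3.18 = 3.816 m².
Resultant F = γ·h_c·A = 7.88724 × 1.06 × 3.816 = 31.9036 kN.
I_c = b·h³/36 = 2.4 × 3.18³/36 = 2.14383 m⁴.
Centre of pressure: y_p = y_c + I_c/(y_c·A) = 1.06 + 2.14383/(1.06 × 3.816) = 1.06 + 0.53 = 1.59 m along the plane.

h_p = 1.590 m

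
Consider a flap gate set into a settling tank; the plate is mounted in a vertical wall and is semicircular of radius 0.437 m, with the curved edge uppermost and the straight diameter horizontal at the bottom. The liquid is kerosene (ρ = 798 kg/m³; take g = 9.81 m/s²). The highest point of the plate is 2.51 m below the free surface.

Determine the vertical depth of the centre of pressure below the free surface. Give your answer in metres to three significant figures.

γ = ρg = 798 × 9.81 / 1000 = 7.82838 kN/m³.
The centroid lies 4r/(3π) = 0.185469 m above the diameter, so r − 4r/(3π) = 0.437 − 0.185469 = 0.251531 m below the topmost point, so the centroid depth is h_c = 2.51 + 0.251531 = 2.76153 m.
A = πr²/2 = π × 0.437²/2 = 0.299973 m².
Resultant F = γ·h_c·A = 7.82838 × 2.76153 × 0.299973 = 6.48491 kN.
I_c = (π/8 − 8/(9π))·r⁴ = 0.109757 × 0.437⁴ = 0.00400275 m⁴.
Centre of pressure: y_p = y_c + I_c/(y_c·A) = 2.76153 + 0.00400275/(2.76153 × 0.299973) = 2.76153 + 0.004832 = 2.76636 m along the plane.

h_p = 2.77 m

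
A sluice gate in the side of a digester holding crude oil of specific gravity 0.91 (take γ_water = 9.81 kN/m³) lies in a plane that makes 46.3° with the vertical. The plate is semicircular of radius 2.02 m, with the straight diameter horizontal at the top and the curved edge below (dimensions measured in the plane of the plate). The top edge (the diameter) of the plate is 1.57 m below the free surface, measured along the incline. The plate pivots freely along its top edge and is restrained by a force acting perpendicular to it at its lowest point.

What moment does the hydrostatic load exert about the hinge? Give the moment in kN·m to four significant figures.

M ≈ 93.53 kN·m

γ = 0.91 × 9.81 = 8.9271 kN/m³.
The plate makes 46.3° with the vertical, i.e. θ = 90° − 46.3° = 43.7° to the horizontal. Measuring y along the incline from the free-surface line, vertical depth h = y·sinθ with sinθ = 0.690882.
The centroid of a semicircle lies 4r/(3π) = 0.857315 m from the diameter, here below the top edge, so y_c = 1.57 + 0.857315 = 2.42732 m and h_c = 2.42732 × 0.690882 = 1.67699 m.
A = πr²/2 = π × 2.02²/2 = 6.40948 m².
Resultant F = γ·h_c·A = 8.9271 × 1.67699 × 6.40948 = 95.9541 kN.
I_c = (π/8 − 8/(9π))·r⁴ = 0.109757 × 2.02⁴ = 1.82742 m⁴.
Centre of pressure: y_p = y_c + I_c/(y_c·A) = 2.42732 + 1.82742/(2.42732 × 6.40948) = 2.42732 + 0.11746 = 2.54478 m along the plane.
The resultant acts 0.857315 + 0.11746 = 0.974775 m (along the plate) below the hinge at the top edge, so the moment about the hinge is M = F × 0.974775 = 95.9541 × 0.974775 = 93.5337 kN·m.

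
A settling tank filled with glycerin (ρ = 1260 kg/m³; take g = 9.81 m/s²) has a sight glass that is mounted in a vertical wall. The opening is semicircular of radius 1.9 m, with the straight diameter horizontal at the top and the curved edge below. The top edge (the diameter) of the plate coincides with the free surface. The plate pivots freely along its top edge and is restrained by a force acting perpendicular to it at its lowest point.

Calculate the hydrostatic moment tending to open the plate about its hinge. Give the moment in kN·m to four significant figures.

M ≈ 63.26 kN·m

γ = ρg = 1260 × 9.81 / 1000 = 12.3606 kN/m³.
The centroid of a semicircle lies 4r/(3π) = 0.806385 m from the diameter, here below the top edge, so the centroid depth is h_c = 0.806385 m.
A = πr²/2 = π × 1.9²/2 = 5.67057 m².
Resultant F = γ·h_c·A = 12.3606 × 0.806385 × 5.67057 = 56.5209 kN.
I_c = (π/8 − 8/(9π))·r⁴ = 0.109757 × 1.9⁴ = 1.43036 m⁴.
Centre of pressure: y_p = y_c + I_c/(y_c·A) = 0.806385 + 1.43036/(0.806385 × 5.67057) = 0.806385 + 0.312807 = 1.11919 m along the plane.
The resultant acts 0.806385 + 0.312807 = 1.11919 m (along the plate) below the hinge at the top edge, so the moment about the hinge is M = F × 1.11919 = 56.5209 × 1.11919 = 63.2576 kN·m.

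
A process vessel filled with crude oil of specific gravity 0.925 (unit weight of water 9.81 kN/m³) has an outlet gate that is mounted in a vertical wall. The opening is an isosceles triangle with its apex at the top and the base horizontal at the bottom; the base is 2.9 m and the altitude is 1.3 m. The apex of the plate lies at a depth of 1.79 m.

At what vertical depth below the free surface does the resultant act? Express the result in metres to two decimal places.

h_p = 2.69 m

γ = 0.925 × 9.81 = 9.07425 kN/m³.
With the apex up, the centroid sits 2h/3 = 2 × 1.3/3 = 0.866667 m below the apex, so the centroid depth is h_c = 1.79 + 0.866667 = 2.65667 m.
A = ½ × 2.9 × 1.3 = 1.885 m².
Resultant F = γ·h_c·A = 9.07425 × 2.65667 × 1.885 = 45.4422 kN.
I_c = b·h³/36 = 2.9 × 1.3³/36 = 0.176981 m⁴.
Centre of pressure: y_p = y_c + I_c/(y_c·A) = 2.65667 + 0.176981/(2.65667 × 1.885) = 2.65667 + 0.0353409 = 2.69201 m along the plane.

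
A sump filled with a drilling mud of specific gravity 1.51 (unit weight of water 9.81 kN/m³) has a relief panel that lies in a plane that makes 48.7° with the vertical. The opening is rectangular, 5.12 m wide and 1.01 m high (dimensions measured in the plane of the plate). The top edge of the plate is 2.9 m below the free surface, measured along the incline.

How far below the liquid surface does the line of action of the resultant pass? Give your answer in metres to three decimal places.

h_p = 2.264 m

γ = 1.51 × 9.81 = 14.8131 kN/m³.
The plate makes 48.7° with the vertical, i.e. θ = 90° − 48.7° = 41.3° to the horizontal. Measuring y along the incline from the free-surface line, vertical depth h = y·sinθ with sinθ = 0.660002.
The centroid lies 1.01/2 = 0.505 m below the top edge, so y_c = 2.9 + 0.505 = 3.405 m and h_c = 3.405 × 0.660002 = 2.24731 m.
A = 5.12 × 1.01 = 5.1712 m².
Resultant F = γ·h_c·A = 14.8131 × 2.24731 × 5.1712 = 172.147 kN.
I_c = b·h³/12 = 5.12 × 1.01³/12 = 0.439595 m⁴.
Centre of pressure: y_p = y_c + I_c/(y_c·A) = 3.405 + 0.439595/(3.405 × 5.1712) = 3.405 + 0.0249657 = 3.42997 m along the plane.
Vertically, h_p = y_p·sinθ = 3.42997 × 0.660002 = 2.26379 m.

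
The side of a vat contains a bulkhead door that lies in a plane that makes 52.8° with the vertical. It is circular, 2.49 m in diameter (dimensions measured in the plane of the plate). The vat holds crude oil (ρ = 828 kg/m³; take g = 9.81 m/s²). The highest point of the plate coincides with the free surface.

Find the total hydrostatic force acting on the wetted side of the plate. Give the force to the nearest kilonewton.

γ = ρg = 828 × 9.81 / 1000 = 8.12268 kN/m³.
The plate makes 52.8° with the vertical, i.e. θ = 90° − 52.8° = 37.2° to the horizontal. Measuring y along the incline from the free-surface line, vertical depth h = y·sinθ with sinθ = 0.604599.
The centroid is at the centre, 1.245 m below the top of the plate, so y_c = 1.245 m and h_c = 1.245 × 0.604599 = 0.752726 m.
A = π(1.245)² = 4.86955 m².
Resultant F = γ·h_c·A = 8.12268 × 0.752726 × 4.86955 = 29.7732 kN.

F ≈ 30 kN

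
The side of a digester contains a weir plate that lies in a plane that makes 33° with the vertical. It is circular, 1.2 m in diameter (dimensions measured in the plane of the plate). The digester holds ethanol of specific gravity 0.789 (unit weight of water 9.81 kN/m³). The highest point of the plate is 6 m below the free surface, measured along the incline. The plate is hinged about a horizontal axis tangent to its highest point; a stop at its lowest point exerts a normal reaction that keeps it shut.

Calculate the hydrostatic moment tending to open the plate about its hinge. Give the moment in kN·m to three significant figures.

M ≈ 29.7 kN·m

γ = 0.789 × 9.81 = 7.74009 kN/m³.
The plate makes 33° with the vertical, i.e. θ = 90° − 33° = 57° to the horizontal. Measuring y along the incline from the free-surface line, vertical depth h = y·sinθ with sinθ = 0.838671.
The centroid is at the centre, 0.6 m below the top of the plate, so y_c = 6 + 0.6 = 6.6 m and h_c = 6.6 × 0.838671 = 5.53523 m.
A = π(0.6)² = 1.13097 m².
Resultant F = γ·h_c·A = 7.74009 × 5.53523 × 1.13097 = 48.4543 kN.
I_c = πr⁴/4 = π × 0.6⁴/4 = 0.101788 m⁴.
Centre of pressure: y_p = y_c + I_c/(y_c·A) = 6.6 + 0.101788/(6.6 × 1.13097) = 6.6 + 0.0136365 = 6.61364 m along the plane.
The resultant acts 0.6 + 0.0136365 = 0.613637 m (along the plate) below the hinge at the top edge, so the moment about the hinge is M = F × 0.613637 = 48.4543 × 0.613637 = 29.7334 kN·m.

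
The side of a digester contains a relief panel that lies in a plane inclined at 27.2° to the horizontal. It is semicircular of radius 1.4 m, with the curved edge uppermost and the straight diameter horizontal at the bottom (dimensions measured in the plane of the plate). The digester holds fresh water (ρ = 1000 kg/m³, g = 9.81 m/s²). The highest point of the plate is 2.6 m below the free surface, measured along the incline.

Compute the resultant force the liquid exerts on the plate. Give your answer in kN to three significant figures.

F ≈ 47.0 kN

γ = ρg = 1000 × 9.81 = 9810 N/m³ = 9.81 kN/m³.
Let θ = 27.2° be the plate's angle to the horizontal; measure y along the incline from where the plane meets the free surface. Vertical depth h = y·sinθ with sinθ = 0.457098.
The centroid lies 4r/(3π) = 0.594178 m above the diameter, so r − 4r/(3π) = 1.4 − 0.594178 = 0.805822 m below the topmost point, so y_c = 2.6 + 0.805822 = 3.40582 m and h_c = 3.40582 × 0.457098 = 1.55679 m.
A = πr²/2 = π × 1.4²/2 = 3.07876 m².
Resultant F = γ·h_c·A = 9.81 × 1.55679 × 3.07876 = 47.0192 kN.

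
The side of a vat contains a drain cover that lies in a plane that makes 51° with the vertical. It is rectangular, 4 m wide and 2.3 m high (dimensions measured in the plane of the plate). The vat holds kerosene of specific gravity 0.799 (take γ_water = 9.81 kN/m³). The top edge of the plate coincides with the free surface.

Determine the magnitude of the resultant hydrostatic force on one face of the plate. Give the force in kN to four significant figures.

F ≈ 52.19 kN

γ = 0.799 × 9.81 = 7.83819 kN/m³.
The plate makes 51° with the vertical, i.e. θ = 90° − 51° = 39° to the horizontal. Measuring y along the incline from the free-surface line, vertical depth h = y·sinθ with sinθ = 0.629320.
The centroid lies 2.3/2 = 1.15 m below the top edge, so y_c = 1.15 m and h_c = 1.15 × 0.629320 = 0.723718 m.
A = 4 × 2.3 = 9.2 m².
Resultant F = γ·h_c·A = 7.83819 × 0.723718 × 9.2 = 52.1883 kN.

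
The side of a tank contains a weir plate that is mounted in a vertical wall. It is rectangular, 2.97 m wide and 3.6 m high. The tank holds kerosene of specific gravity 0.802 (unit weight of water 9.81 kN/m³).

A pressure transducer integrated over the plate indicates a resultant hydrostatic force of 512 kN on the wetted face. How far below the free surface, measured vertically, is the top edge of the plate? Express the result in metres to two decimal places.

d_top ≈ 4.29 m

γ = 0.802 × 9.81 = 7.86762 kN/m³.
A = 2.97 × 3.6 = 10.692 m².
From F = γ·h_c·A, the centroid depth is h_c = 512/(7.86762 × 10.692) = 6.0865 m.
The centroid lies 3.6/2 = 1.8 m below the top edge, so the top edge sits at h_top = 6.0865 − 1.8 = 4.2865 m below the surface.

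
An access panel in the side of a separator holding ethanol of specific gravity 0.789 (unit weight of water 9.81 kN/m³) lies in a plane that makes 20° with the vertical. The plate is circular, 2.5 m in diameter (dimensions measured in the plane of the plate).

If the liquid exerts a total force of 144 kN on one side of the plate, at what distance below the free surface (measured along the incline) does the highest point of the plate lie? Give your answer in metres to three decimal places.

y_top ≈ 2.783 m

γ = 0.789 × 9.81 = 7.74009 kN/m³.
A = π(1.25)² = 4.90874 m².
From F = γ·h_c·A, the centroid depth is h_c = 144/(7.74009 × 4.90874) = 3.79006 m.
The plate makes 20° with the vertical, i.e. θ = 90° − 20° = 70° to the horizontal. Measuring y along the incline from the free-surface line, vertical depth h = y·sinθ with sinθ = 0.939693.
Along the incline, y_c = h_c/sinθ = 3.79006/0.939693 = 4.0333 m.
The centroid is at the centre, 1.25 m below the top of the plate, so the highest point sits at y_top = 4.0333 − 1.25 = 2.7833 m along the incline.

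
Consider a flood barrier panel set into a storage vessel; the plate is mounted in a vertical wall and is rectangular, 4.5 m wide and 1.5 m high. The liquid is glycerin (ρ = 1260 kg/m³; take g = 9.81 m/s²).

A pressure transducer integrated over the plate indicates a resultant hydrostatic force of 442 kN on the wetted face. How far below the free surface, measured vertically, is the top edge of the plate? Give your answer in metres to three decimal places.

d_top ≈ 4.548 m

γ = ρg = 1260 × 9.81 / 1000 = 12.3606 kN/m³.
A = 4.5 × 1.5 = 6.75 m².
From F = γ·h_c·A, the centroid depth is h_c = 442/(12.3606 × 6.75) = 5.2976 m.
The centroid lies 1.5/2 = 0.75 m below the top edge, so the top edge sits at h_top = 5.2976 − 0.75 = 4.5476 m below the surface.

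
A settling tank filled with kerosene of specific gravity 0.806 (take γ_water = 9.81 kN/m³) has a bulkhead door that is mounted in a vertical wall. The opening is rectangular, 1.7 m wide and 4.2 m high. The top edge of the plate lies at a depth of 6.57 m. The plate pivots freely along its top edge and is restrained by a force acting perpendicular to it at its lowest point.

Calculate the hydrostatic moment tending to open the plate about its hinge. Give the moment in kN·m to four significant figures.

M ≈ 1111 kN·m

γ = 0.806 × 9.81 = 7.90686 kN/m³.
The centroid lies 4.2/2 = 2.1 m below the top edge, so the centroid depth is h_c = 6.57 + 2.1 = 8.67 m.
A = 1.7 × 4.2 = 7.14 m².
Resultant F = γ·h_c·A = 7.90686 × 8.67 × 7.14 = 489.465 kN.
I_c = b·h³/12 = 1.7 × 4.2³/12 = 10.4958 m⁴.
Centre of pressure: y_p = y_c + I_c/(y_c·A) = 8.67 + 10.4958/(8.67 × 7.14) = 8.67 + 0.16955 = 8.83955 m along the plane.
The resultant acts 2.1 + 0.16955 = 2.26955 m (along the plate) below the hinge at the top edge, so the moment about the hinge is M = F × 2.26955 = 489.465 × 2.26955 = 1110.87 kN·m.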